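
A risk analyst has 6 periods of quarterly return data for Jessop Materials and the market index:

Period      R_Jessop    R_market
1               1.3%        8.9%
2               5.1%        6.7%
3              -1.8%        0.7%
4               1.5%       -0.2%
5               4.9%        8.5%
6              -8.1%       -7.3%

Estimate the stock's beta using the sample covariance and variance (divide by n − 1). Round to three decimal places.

Mean R_i = (1.3 + 5.1 − 1.8 + 1.5 + 4.9 − 8.1) / 6 = 0.4833%
Mean R_m = (8.9 + 6.7 + 0.7 − 0.2 + 8.5 − 7.3) / 6 = 2.8833%
Σ(R_i − R̄_i)(R_m − R̄_m) = 136.5983  ⇒  Cov = 136.5983 / 5 = 27.3197
Σ(R_m − R̄_m)² = 200.2883  ⇒  Var(R_m) = 200.2883 / 5 = 40.0577
β = Cov / Var(R_m) = 27.3197 / 40.0577 = 0.6820

0.682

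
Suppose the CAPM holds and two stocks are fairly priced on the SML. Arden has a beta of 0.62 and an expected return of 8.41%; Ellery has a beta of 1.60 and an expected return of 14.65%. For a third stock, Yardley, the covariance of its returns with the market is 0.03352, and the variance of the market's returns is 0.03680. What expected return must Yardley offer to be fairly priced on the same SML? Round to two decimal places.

10.26%

MRP = (14.65% − 8.41%) / (1.60 − 0.62) = 6.3673%
R_f = 8.41% − 0.62 × 6.3673% = 4.4623%
β_Yardley = Cov / Var(R_m) = 0.03352 / 0.03680 = 0.9109
E(R_Yardley) = R_f + β × MRP = 4.4623% + 0.9109 × 6.3673% = 10.26%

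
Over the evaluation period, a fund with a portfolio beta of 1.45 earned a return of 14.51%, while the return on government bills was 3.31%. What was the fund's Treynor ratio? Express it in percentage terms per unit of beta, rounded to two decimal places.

Treynor = (R_P − R_f) / β_P = (14.51% − 3.31%) / 1.4500 = 11.20% / 1.4500 = 7.72%

7.72%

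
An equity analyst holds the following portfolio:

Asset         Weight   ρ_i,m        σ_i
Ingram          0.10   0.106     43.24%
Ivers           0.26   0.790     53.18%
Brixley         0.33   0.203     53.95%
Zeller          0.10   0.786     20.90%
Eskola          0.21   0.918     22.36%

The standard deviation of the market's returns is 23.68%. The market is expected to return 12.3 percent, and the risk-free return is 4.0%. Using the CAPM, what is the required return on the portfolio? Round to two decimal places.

11.34%

β_Ingram = 0.106 × 43.24% / 23.68% = 0.1936
β_Ivers = 0.790 × 53.18% / 23.68% = 1.7742
β_Brixley = 0.203 × 53.95% / 23.68% = 0.4625
β_Zeller = 0.786 × 20.90% / 23.68% = 0.6937
β_Eskola = 0.918 × 22.36% / 23.68% = 0.8668
β_P = Σ w_i β_i = 0.10×0.1936 + 0.26×1.7742 + 0.33×0.4625 + 0.10×0.6937 + 0.21×0.8668 = 0.8847
MRP = 12.3% − 4.0% = 8.30%
E(R_P) = R_f + β_P × MRP = 4.0% + 0.8847 × 8.3% = 11.34%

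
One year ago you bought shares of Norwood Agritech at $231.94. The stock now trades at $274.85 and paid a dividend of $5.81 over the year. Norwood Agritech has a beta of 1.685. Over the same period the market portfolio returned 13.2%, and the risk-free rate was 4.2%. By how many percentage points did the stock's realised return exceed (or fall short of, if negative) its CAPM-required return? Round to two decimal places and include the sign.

Realised HPR = (P1 + D1 − P0) / P0 = (274.85 + 5.81 − 231.94) / 231.94 = 48.72 / 231.94 = 21.0054%
MRP = 13.2% − 4.2% = 9.00%
CAPM required = R_f + β·MRP = 4.2% + 1.685 × 9.0% = 19.3650%
α = realised − required = 21.0054% − 19.3650% = +1.64%

+1.64%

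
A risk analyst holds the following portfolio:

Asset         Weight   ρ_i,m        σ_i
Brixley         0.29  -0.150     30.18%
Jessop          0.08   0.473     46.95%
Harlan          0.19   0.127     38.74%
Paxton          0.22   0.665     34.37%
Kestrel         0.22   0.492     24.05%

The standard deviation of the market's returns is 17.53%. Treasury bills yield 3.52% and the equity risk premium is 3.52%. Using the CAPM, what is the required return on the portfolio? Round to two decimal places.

β_Brixley = -0.150 × 30.18% / 17.53% = -0.2582
β_Jessop = 0.473 × 46.95% / 17.53% = 1.2668
β_Harlan = 0.127 × 38.74% / 17.53% = 0.2807
β_Paxton = 0.665 × 34.37% / 17.53% = 1.3038
β_Kestrel = 0.492 × 24.05% / 17.53% = 0.6750
β_P = Σ w_i β_i = 0.29×-0.2582 + 0.08×1.2668 + 0.19×0.2807 + 0.22×1.3038 + 0.22×0.6750 = 0.5151
E(R_P) = R_f + β_P × MRP = 3.52% + 0.5151 × 3.52% = 5.33%

5.33%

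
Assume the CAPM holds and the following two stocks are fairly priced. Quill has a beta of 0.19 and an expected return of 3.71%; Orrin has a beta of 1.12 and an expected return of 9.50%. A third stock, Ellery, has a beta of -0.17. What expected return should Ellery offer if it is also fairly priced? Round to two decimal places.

1.47%

MRP (SML slope) = (9.50% − 3.71%) / (1.12 − 0.19) = 5.79% / 0.93 = 6.2258%
R_f (intercept) = 3.71% − 0.19 × 6.2258% = 2.5271%
E(R_Ellery) = R_f + β × MRP = 2.5271% + -0.17 × 6.2258% = 1.47%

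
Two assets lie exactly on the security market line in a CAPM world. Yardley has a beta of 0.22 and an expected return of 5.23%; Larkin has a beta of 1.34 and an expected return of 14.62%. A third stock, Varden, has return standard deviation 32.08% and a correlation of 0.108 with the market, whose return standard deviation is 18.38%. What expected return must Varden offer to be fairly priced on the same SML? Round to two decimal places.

MRP = (14.62% − 5.23%) / (1.34 − 0.22) = 8.3839%
R_f = 5.23% − 0.22 × 8.3839% = 3.3855%
β_Varden = ρ·σ_i/σ_m = 0.108 × 32.08 / 18.38 = 0.1885
E(R_Varden) = R_f + β × MRP = 3.3855% + 0.1885 × 8.3839% = 4.97%

4.97%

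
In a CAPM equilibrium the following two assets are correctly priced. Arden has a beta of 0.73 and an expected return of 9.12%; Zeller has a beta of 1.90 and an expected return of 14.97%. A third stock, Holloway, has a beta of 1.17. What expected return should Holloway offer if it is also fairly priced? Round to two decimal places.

MRP (SML slope) = (14.97% − 9.12%) / (1.90 − 0.73) = 5.85% / 1.17 = 5.0000%
R_f (intercept) = 9.12% − 0.73 × 5.0000% = 5.4700%
E(R_Holloway) = R_f + β × MRP = 5.4700% + 1.17 × 5.0000% = 11.32%

11.32%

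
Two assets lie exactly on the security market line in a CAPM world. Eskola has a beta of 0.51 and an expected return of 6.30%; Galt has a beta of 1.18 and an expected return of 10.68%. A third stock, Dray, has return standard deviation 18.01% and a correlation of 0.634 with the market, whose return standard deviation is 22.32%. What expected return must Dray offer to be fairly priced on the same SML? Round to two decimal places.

6.31%

MRP = (10.68% − 6.30%) / (1.18 − 0.51) = 6.5373%
R_f = 6.30% − 0.51 × 6.5373% = 2.9660%
β_Dray = ρ·σ_i/σ_m = 0.634 × 18.01 / 22.32 = 0.5116
E(R_Dray) = R_f + β × MRP = 2.9660% + 0.5116 × 6.5373% = 6.31%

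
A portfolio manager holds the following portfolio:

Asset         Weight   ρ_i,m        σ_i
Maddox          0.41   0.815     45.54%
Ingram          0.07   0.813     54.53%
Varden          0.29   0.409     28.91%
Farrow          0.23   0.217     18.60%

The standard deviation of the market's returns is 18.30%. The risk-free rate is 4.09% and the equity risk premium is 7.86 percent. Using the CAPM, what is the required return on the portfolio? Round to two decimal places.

13.83%

β_Maddox = 0.815 × 45.54% / 18.30% = 2.0281
β_Ingram = 0.813 × 54.53% / 18.30% = 2.4226
β_Varden = 0.409 × 28.91% / 18.30% = 0.6461
β_Farrow = 0.217 × 18.60% / 18.30% = 0.2206
β_P = Σ w_i β_i = 0.41×2.0281 + 0.07×2.4226 + 0.29×0.6461 + 0.23×0.2206 = 1.2392
E(R_P) = R_f + β_P × MRP = 4.09% + 1.2392 × 7.86% = 13.83%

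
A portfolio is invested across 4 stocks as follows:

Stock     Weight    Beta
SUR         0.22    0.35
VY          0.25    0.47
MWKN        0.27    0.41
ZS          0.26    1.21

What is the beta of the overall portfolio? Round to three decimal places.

0.620

β_P = Σ w_i β_i = 0.22×0.35 + 0.25×0.47 + 0.27×0.41 + 0.26×1.21 = 0.6198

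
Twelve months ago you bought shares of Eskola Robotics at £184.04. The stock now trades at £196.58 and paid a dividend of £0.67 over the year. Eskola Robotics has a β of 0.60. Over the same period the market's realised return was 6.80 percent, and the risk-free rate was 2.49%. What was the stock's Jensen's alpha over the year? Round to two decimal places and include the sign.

+2.10%

Realised HPR = (P1 + D1 − P0) / P0 = (196.58 + 0.67 − 184.04) / 184.04 = 13.21 / 184.04 = 7.1778%
MRP = 6.80% − 2.49% = 4.31%
CAPM required = R_f + β·MRP = 2.49% + 0.60 × 4.31% = 5.0760%
α = realised − required = 7.1778% − 5.0760% = +2.10%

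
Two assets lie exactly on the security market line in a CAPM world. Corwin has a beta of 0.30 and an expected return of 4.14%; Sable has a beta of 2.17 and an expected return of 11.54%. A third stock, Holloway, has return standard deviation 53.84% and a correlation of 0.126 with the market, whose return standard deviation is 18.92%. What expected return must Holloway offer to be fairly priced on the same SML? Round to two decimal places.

4.37%

MRP = (11.54% − 4.14%) / (2.17 − 0.30) = 3.9572%
R_f = 4.14% − 0.30 × 3.9572% = 2.9528%
β_Holloway = ρ·σ_i/σ_m = 0.126 × 53.84 / 18.92 = 0.3586
E(R_Holloway) = R_f + β × MRP = 2.9528% + 0.3586 × 3.9572% = 4.37%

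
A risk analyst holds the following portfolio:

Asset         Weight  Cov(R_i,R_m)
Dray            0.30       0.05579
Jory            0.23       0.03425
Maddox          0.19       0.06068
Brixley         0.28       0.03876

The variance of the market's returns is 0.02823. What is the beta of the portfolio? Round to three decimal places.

β_Dray = 0.05579 / 0.02823 = 1.9763
β_Jory = 0.03425 / 0.02823 = 1.2132
β_Maddox = 0.06068 / 0.02823 = 2.1495
β_Brixley = 0.03876 / 0.02823 = 1.3730
β_P = Σ w_i β_i = 0.30×1.9763 + 0.23×1.2132 + 0.19×2.1495 + 0.28×1.3730 = 1.6648

1.665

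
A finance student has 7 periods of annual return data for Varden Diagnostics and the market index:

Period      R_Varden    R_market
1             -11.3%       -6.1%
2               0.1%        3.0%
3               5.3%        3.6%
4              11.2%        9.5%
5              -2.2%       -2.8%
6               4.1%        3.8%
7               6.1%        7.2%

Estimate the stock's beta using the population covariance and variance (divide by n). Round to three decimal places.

Mean R_i = (-11.3 + 0.1 + 5.3 + 11.2 − 2.2 + 4.1 + 6.1) / 7 = 1.9000%
Mean R_m = (-6.1 + 3.0 + 3.6 + 9.5 − 2.8 + 3.8 + 7.2) / 7 = 2.6000%
Σ(R_i − R̄_i)(R_m − R̄_m) = 225.7900  ⇒  Cov = 225.7900 / 7 = 32.2557
Σ(R_m − R̄_m)² = 176.2200  ⇒  Var(R_m) = 176.2200 / 7 = 25.1743
β = Cov / Var(R_m) = 32.2557 / 25.1743 = 1.2813

1.281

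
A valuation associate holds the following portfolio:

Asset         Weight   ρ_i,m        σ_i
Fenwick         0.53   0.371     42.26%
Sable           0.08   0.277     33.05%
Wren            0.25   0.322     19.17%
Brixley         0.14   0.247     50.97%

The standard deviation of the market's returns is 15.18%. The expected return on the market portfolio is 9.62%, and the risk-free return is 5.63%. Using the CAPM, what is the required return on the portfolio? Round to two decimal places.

β_Fenwick = 0.371 × 42.26% / 15.18% = 1.0328
β_Sable = 0.277 × 33.05% / 15.18% = 0.6031
β_Wren = 0.322 × 19.17% / 15.18% = 0.4066
β_Brixley = 0.247 × 50.97% / 15.18% = 0.8294
β_P = Σ w_i β_i = 0.53×1.0328 + 0.08×0.6031 + 0.25×0.4066 + 0.14×0.8294 = 0.8134
MRP = 9.62% − 5.63% = 3.99%
E(R_P) = R_f + β_P × MRP = 5.63% + 0.8134 × 3.99% = 8.88%

8.88%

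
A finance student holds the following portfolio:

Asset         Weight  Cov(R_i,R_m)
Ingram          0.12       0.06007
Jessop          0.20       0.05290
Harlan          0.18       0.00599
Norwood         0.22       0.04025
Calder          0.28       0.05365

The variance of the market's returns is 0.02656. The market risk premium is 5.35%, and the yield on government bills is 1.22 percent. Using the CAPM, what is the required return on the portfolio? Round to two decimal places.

9.83%

β_Ingram = 0.06007 / 0.02656 = 2.2617
β_Jessop = 0.05290 / 0.02656 = 1.9917
β_Harlan = 0.00599 / 0.02656 = 0.2255
β_Norwood = 0.04025 / 0.02656 = 1.5154
β_Calder = 0.05365 / 0.02656 = 2.0200
β_P = Σ w_i β_i = 0.12×2.2617 + 0.20×1.9917 + 0.18×0.2255 + 0.22×1.5154 + 0.28×2.0200 = 1.6093
E(R_P) = R_f + β_P × MRP = 1.22% + 1.6093 × 5.35% = 9.83%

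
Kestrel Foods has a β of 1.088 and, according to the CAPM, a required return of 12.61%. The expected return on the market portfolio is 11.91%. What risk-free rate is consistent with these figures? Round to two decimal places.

E(R) = R_f + β(E(R_m) − R_f) = R_f(1 − β) + β·E(R_m)
12.61% = R_f × (1 − 1.088) + 1.088 × 11.91%
12.61% = R_f × -0.088 + 12.95808%
R_f = (12.61% − 12.95808%) / -0.088 = 3.96%

3.96%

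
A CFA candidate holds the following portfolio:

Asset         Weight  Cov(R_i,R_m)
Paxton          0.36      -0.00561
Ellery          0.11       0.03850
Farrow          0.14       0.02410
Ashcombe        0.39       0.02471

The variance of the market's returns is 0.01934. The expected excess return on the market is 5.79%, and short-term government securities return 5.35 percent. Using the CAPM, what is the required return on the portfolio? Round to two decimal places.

9.91%

β_Paxton = -0.00561 / 0.01934 = -0.2901
β_Ellery = 0.03850 / 0.01934 = 1.9907
β_Farrow = 0.02410 / 0.01934 = 1.2461
β_Ashcombe = 0.02471 / 0.01934 = 1.2777
β_P = Σ w_i β_i = 0.36×-0.2901 + 0.11×1.9907 + 0.14×1.2461 + 0.39×1.2777 = 0.7873
E(R_P) = R_f + β_P × MRP = 5.35% + 0.7873 × 5.79% = 9.91%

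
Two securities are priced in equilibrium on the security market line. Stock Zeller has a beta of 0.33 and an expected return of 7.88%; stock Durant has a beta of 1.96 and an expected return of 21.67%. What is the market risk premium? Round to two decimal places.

8.46%

Both satisfy E(R) = R_f + β·MRP, so the slope of the SML is
MRP = (21.67% − 7.88%) / (1.96 − 0.33) = 13.79% / 1.63 = 8.4601%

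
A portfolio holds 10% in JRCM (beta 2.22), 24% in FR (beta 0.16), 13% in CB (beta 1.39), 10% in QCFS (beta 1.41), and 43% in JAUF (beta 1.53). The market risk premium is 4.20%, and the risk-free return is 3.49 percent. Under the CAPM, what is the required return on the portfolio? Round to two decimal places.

8.70%

β_P = Σ w_i β_i = 0.10×2.22 + 0.24×0.16 + 0.13×1.39 + 0.10×1.41 + 0.43×1.53 = 1.2400
E(R_P) = R_f + β_P × MRP = 3.49% + 1.2400 × 4.20% = 8.70%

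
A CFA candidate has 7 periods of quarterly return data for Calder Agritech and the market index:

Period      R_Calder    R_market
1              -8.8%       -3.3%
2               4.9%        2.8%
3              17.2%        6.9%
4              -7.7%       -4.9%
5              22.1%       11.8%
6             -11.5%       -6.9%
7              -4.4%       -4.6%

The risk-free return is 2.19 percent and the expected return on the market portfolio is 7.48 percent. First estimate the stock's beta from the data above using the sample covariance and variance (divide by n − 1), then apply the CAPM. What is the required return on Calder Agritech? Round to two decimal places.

12.07%

Mean R_i = (-8.8 + 4.9 + 17.2 − 7.7 + 22.1 − 11.5 − 4.4) / 7 = 1.6857%
Mean R_m = (-3.3 + 2.8 + 6.9 − 4.9 + 11.8 − 6.9 − 4.6) / 7 = 0.2571%
Σ(R_i − R̄_i)(R_m − R̄_m) = 556.5057  ⇒  Cov = 556.5057 / 6 = 92.7510
Σ(R_m − R̄_m)² = 297.8971  ⇒  Var(R_m) = 297.8971 / 6 = 49.6495
β = Cov / Var(R_m) = 92.7510 / 49.6495 = 1.8681
MRP = 7.48% − 2.19% = 5.29%
E(R) = R_f + β × MRP = 2.19% + 1.8681 × 5.29% = 12.07%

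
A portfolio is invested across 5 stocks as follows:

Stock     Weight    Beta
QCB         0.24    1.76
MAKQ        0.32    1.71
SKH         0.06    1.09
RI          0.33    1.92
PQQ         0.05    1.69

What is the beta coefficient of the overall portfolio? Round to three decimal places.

1.753

β_P = Σ w_i β_i = 0.24×1.76 + 0.32×1.71 + 0.06×1.09 + 0.33×1.92 + 0.05×1.69 = 1.7531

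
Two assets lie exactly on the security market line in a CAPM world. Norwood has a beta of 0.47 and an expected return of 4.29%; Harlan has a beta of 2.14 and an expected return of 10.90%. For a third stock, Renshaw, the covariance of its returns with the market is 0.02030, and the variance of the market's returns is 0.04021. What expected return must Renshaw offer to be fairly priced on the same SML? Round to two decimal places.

MRP = (10.90% − 4.29%) / (2.14 − 0.47) = 3.9581%
R_f = 4.29% − 0.47 × 3.9581% = 2.4297%
β_Renshaw = Cov / Var(R_m) = 0.02030 / 0.04021 = 0.5048
E(R_Renshaw) = R_f + β × MRP = 2.4297% + 0.5048 × 3.9581% = 4.43%

4.43%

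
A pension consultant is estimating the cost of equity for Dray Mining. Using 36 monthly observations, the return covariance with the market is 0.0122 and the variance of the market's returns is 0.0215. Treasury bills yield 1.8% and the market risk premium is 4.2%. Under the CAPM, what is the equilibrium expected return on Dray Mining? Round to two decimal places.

β = Cov(R_i, R_m) / Var(R_m) = 0.0122 / 0.0215 = 0.5674
E(R) = R_f + β × MRP = 1.8% + 0.5674 × 4.2% = 4.18%

4.18%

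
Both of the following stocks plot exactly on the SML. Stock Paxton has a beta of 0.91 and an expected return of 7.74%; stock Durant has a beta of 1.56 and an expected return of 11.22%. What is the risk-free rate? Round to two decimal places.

2.87%

Both satisfy E(R) = R_f + β·MRP, so the slope of the SML is
MRP = (11.22% − 7.74%) / (1.56 − 0.91) = 3.48% / 0.65 = 5.3538%
R_f = E(R_Paxton) − β_Paxton·MRP = 7.74% − 0.91 × 5.3538% = 2.8680%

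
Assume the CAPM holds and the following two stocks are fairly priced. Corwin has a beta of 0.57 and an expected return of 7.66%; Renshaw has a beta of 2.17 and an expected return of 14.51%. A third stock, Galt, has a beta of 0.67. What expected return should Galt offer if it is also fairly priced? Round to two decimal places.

8.09%

MRP (SML slope) = (14.51% − 7.66%) / (2.17 − 0.57) = 6.85% / 1.60 = 4.2813%
R_f (intercept) = 7.66% − 0.57 × 4.2813% = 5.2197%
E(R_Galt) = R_f + β × MRP = 5.2197% + 0.67 × 4.2813% = 8.09%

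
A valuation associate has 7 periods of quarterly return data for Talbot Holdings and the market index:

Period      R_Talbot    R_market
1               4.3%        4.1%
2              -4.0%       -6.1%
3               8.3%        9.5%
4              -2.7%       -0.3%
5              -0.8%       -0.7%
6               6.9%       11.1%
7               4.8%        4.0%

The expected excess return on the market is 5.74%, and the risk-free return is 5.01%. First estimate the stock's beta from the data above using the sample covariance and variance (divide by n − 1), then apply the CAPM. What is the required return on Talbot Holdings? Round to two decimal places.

9.40%

Mean R_i = (4.3 − 4.0 + 8.3 − 2.7 − 0.8 + 6.9 + 4.8) / 7 = 2.4000%
Mean R_m = (4.1 − 6.1 + 9.5 − 0.3 − 0.7 + 11.1 + 4.0) / 7 = 3.0857%
Σ(R_i − R̄_i)(R_m − R̄_m) = 166.2000  ⇒  Cov = 166.2000 / 6 = 27.7000
Σ(R_m − R̄_m)² = 217.4086  ⇒  Var(R_m) = 217.4086 / 6 = 36.2348
β = Cov / Var(R_m) = 27.7000 / 36.2348 = 0.7645
E(R) = R_f + β × MRP = 5.01% + 0.7645 × 5.74% = 9.40%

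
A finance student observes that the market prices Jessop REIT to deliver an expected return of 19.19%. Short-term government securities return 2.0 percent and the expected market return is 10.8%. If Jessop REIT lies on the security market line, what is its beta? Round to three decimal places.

MRP = 10.8% − 2.0% = 8.80%
β = (E(R) − R_f) / MRP = (19.19% − 2.0%) / 8.8% = 17.19% / 8.8% = 1.953

1.953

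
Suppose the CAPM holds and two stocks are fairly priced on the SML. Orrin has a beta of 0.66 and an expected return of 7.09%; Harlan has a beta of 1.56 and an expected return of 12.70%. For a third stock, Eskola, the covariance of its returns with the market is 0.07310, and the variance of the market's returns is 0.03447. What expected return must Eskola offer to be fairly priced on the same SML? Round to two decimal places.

16.19%

MRP = (12.70% − 7.09%) / (1.56 − 0.66) = 6.2333%
R_f = 7.09% − 0.66 × 6.2333% = 2.9760%
β_Eskola = Cov / Var(R_m) = 0.07310 / 0.03447 = 2.1207
E(R_Eskola) = R_f + β × MRP = 2.9760% + 2.1207 × 6.2333% = 16.19%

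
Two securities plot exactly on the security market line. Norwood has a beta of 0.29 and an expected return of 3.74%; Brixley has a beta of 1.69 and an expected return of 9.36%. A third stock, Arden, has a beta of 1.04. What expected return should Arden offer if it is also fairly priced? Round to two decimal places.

MRP (SML slope) = (9.36% − 3.74%) / (1.69 − 0.29) = 5.62% / 1.40 = 4.0143%
R_f (intercept) = 3.74% − 0.29 × 4.0143% = 2.5759%
E(R_Arden) = R_f + β × MRP = 2.5759% + 1.04 × 4.0143% = 6.75%

6.75%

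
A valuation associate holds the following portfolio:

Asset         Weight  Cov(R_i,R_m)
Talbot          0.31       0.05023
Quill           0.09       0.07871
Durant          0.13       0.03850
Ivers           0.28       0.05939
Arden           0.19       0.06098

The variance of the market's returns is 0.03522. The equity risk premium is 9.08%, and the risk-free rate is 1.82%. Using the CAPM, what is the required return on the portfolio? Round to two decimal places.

16.23%

β_Talbot = 0.05023 / 0.03522 = 1.4262
β_Quill = 0.07871 / 0.03522 = 2.2348
β_Durant = 0.03850 / 0.03522 = 1.0931
β_Ivers = 0.05939 / 0.03522 = 1.6863
β_Arden = 0.06098 / 0.03522 = 1.7314
β_P = Σ w_i β_i = 0.31×1.4262 + 0.09×2.2348 + 0.13×1.0931 + 0.28×1.6863 + 0.19×1.7314 = 1.5865
E(R_P) = R_f + β_P × MRP = 1.82% + 1.5865 × 9.08% = 16.23%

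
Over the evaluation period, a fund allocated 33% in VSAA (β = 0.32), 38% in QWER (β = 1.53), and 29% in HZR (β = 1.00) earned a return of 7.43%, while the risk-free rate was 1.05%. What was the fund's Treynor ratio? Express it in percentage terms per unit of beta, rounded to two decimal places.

β_P = 0.33×0.32 + 0.38×1.53 + 0.29×1.00 = 0.9770
Treynor = (R_P − R_f) / β_P = (7.43% − 1.05%) / 0.9770 = 6.38% / 0.9770 = 6.53%

6.53%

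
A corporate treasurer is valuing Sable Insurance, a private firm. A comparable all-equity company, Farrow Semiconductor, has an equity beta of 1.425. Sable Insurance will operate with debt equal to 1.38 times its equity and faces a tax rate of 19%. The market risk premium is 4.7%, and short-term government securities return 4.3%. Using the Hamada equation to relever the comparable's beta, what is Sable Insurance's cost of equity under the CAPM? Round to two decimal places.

β_L = β_U × [1 + (1 − t)(D/E)] = 1.425 × [1 + (1 − 0.19) × 1.38]
    = 1.425 × [1 + 0.81 × 1.38] = 1.425 × 2.1178 = 3.0179
E(R) = R_f + β_L × MRP = 4.3% + 3.0179 × 4.7% = 18.48%

18.48%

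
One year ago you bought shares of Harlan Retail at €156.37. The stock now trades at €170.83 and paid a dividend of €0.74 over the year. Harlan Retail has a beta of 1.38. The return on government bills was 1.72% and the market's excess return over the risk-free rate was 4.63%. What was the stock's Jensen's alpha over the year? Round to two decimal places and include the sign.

Realised HPR = (P1 + D1 − P0) / P0 = (170.83 + 0.74 − 156.37) / 156.37 = 15.20 / 156.37 = 9.7205%
CAPM required = R_f + β·MRP = 1.72% + 1.38 × 4.63% = 8.1094%
α = realised − required = 9.7205% − 8.1094% = +1.61%

+1.61%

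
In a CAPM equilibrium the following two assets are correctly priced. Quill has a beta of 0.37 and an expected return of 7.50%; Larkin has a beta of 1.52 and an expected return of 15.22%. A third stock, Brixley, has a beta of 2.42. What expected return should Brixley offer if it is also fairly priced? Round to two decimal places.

MRP (SML slope) = (15.22% − 7.50%) / (1.52 − 0.37) = 7.72% / 1.15 = 6.7130%
R_f (intercept) = 7.50% − 0.37 × 6.7130% = 5.0162%
E(R_Brixley) = R_f + β × MRP = 5.0162% + 2.42 × 6.7130% = 21.26%

21.26%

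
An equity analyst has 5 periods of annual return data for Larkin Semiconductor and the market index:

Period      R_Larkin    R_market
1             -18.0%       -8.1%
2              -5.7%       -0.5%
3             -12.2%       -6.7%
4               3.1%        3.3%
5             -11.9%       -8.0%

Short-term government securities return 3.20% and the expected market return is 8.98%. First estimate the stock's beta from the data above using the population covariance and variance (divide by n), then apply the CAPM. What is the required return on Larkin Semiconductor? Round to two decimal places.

Mean R_i = (-18.0 − 5.7 − 12.2 + 3.1 − 11.9) / 5 = -8.9400%
Mean R_m = (-8.1 − 0.5 − 6.7 + 3.3 − 8.0) / 5 = -4.0000%
Σ(R_i − R̄_i)(R_m − R̄_m) = 157.0200  ⇒  Cov = 157.0200 / 5 = 31.4040
Σ(R_m − R̄_m)² = 105.6400  ⇒  Var(R_m) = 105.6400 / 5 = 21.1280
β = Cov / Var(R_m) = 31.4040 / 21.1280 = 1.4864
MRP = 8.98% − 3.20% = 5.78%
E(R) = R_f + β × MRP = 3.20% + 1.4864 × 5.78% = 11.79%

11.79%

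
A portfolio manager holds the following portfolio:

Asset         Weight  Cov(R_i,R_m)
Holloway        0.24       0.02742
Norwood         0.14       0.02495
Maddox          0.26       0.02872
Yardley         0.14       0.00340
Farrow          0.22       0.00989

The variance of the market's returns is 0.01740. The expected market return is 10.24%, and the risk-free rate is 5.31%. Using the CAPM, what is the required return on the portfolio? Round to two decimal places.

β_Holloway = 0.02742 / 0.01740 = 1.5759
β_Norwood = 0.02495 / 0.01740 = 1.4339
β_Maddox = 0.02872 / 0.01740 = 1.6506
β_Yardley = 0.00340 / 0.01740 = 0.1954
β_Farrow = 0.00989 / 0.01740 = 0.5684
β_P = Σ w_i β_i = 0.24×1.5759 + 0.14×1.4339 + 0.26×1.6506 + 0.14×0.1954 + 0.22×0.5684 = 1.1605
MRP = 10.24% − 5.31% = 4.93%
E(R_P) = R_f + β_P × MRP = 5.31% + 1.1605 × 4.93% = 11.03%

11.03%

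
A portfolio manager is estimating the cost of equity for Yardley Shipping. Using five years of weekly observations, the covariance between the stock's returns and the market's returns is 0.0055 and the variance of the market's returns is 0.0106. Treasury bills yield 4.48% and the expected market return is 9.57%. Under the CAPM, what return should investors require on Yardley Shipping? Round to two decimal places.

7.12%

β = Cov(R_i, R_m) / Var(R_m) = 0.0055 / 0.0106 = 0.5189
MRP = 9.57% − 4.48% = 5.09%
E(R) = R_f + β × MRP = 4.48% + 0.5189 × 5.09% = 7.12%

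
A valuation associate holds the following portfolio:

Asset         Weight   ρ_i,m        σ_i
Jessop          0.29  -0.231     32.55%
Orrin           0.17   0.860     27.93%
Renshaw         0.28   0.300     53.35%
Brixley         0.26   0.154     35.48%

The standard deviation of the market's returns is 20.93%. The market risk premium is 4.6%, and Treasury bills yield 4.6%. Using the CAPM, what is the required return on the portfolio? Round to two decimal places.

6.32%

β_Jessop = -0.231 × 32.55% / 20.93% = -0.3592
β_Orrin = 0.860 × 27.93% / 20.93% = 1.1476
β_Renshaw = 0.300 × 53.35% / 20.93% = 0.7647
β_Brixley = 0.154 × 35.48% / 20.93% = 0.2611
β_P = Σ w_i β_i = 0.29×-0.3592 + 0.17×1.1476 + 0.28×0.7647 + 0.26×0.2611 = 0.3729
E(R_P) = R_f + β_P × MRP = 4.6% + 0.3729 × 4.6% = 6.32%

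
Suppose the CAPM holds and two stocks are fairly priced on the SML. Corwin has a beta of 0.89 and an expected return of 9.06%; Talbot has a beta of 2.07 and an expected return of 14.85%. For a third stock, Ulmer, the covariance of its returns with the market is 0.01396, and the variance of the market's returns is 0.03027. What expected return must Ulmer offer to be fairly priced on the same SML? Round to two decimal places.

6.96%

MRP = (14.85% − 9.06%) / (2.07 − 0.89) = 4.9068%
R_f = 9.06% − 0.89 × 4.9068% = 4.6929%
β_Ulmer = Cov / Var(R_m) = 0.01396 / 0.03027 = 0.4612
E(R_Ulmer) = R_f + β × MRP = 4.6929% + 0.4612 × 4.9068% = 6.96%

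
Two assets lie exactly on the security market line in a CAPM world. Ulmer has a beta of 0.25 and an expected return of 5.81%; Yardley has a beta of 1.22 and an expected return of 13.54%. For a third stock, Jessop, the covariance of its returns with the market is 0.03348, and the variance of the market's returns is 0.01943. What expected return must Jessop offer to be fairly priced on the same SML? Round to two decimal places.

17.55%

MRP = (13.54% − 5.81%) / (1.22 − 0.25) = 7.9691%
R_f = 5.81% − 0.25 × 7.9691% = 3.8177%
β_Jessop = Cov / Var(R_m) = 0.03348 / 0.01943 = 1.7231
E(R_Jessop) = R_f + β × MRP = 3.8177% + 1.7231 × 7.9691% = 17.55%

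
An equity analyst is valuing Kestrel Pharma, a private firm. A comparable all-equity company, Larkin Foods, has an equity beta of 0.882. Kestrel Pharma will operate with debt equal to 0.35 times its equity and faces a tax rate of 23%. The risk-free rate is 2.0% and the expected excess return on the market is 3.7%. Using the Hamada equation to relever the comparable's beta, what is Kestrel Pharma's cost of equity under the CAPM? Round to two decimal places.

6.14%

β_L = β_U × [1 + (1 − t)(D/E)] = 0.882 × [1 + (1 − 0.23) × 0.35]
    = 0.882 × [1 + 0.77 × 0.35] = 0.882 × 1.2695 = 1.1197
E(R) = R_f + β_L × MRP = 2.0% + 1.1197 × 3.7% = 6.14%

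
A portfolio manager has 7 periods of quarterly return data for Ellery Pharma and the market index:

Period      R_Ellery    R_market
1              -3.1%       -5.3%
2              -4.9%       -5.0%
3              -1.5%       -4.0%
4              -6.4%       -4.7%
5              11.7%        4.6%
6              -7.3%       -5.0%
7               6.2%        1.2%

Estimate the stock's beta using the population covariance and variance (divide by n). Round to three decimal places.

Mean R_i = (-3.1 − 4.9 − 1.5 − 6.4 + 11.7 − 7.3 + 6.2) / 7 = -0.7571%
Mean R_m = (-5.3 − 5.0 − 4.0 − 4.7 + 4.6 − 5.0 + 1.2) / 7 = -2.6000%
Σ(R_i − R̄_i)(R_m − R̄_m) = 160.9900  ⇒  Cov = 160.9900 / 7 = 22.9986
Σ(R_m − R̄_m)² = 91.4600  ⇒  Var(R_m) = 91.4600 / 7 = 13.0657
β = Cov / Var(R_m) = 22.9986 / 13.0657 = 1.7602

1.760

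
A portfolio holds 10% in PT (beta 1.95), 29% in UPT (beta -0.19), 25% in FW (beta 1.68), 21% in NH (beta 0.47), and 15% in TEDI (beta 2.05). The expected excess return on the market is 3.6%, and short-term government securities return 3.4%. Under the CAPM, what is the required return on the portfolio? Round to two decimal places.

β_P = Σ w_i β_i = 0.10×1.95 + 0.29×-0.19 + 0.25×1.68 + 0.21×0.47 + 0.15×2.05 = 0.9661
E(R_P) = R_f + β_P × MRP = 3.4% + 0.9661 × 3.6% = 6.88%

6.88%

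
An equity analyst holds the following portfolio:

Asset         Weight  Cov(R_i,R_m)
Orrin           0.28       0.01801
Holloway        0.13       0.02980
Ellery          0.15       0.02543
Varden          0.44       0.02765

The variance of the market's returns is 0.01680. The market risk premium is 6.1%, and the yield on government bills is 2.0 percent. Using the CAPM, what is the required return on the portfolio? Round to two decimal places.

β_Orrin = 0.01801 / 0.01680 = 1.0720
β_Holloway = 0.02980 / 0.01680 = 1.7738
β_Ellery = 0.02543 / 0.01680 = 1.5137
β_Varden = 0.02765 / 0.01680 = 1.6458
β_P = Σ w_i β_i = 0.28×1.0720 + 0.13×1.7738 + 0.15×1.5137 + 0.44×1.6458 = 1.4820
E(R_P) = R_f + β_P × MRP = 2.0% + 1.4820 × 6.1% = 11.04%

11.04%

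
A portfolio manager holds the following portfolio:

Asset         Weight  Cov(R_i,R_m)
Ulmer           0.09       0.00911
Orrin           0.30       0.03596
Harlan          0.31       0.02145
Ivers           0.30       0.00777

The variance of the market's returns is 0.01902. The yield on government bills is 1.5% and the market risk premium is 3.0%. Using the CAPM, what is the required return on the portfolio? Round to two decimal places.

4.75%

β_Ulmer = 0.00911 / 0.01902 = 0.4790
β_Orrin = 0.03596 / 0.01902 = 1.8906
β_Harlan = 0.02145 / 0.01902 = 1.1278
β_Ivers = 0.00777 / 0.01902 = 0.4085
β_P = Σ w_i β_i = 0.09×0.4790 + 0.30×1.8906 + 0.31×1.1278 + 0.30×0.4085 = 1.0825
E(R_P) = R_f + β_P × MRP = 1.5% + 1.0825 × 3.0% = 4.75%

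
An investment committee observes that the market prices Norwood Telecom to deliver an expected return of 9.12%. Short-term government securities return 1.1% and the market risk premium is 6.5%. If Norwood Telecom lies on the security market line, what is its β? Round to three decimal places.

1.234

β = (E(R) − R_f) / MRP = (9.12% − 1.1%) / 6.5% = 8.02% / 6.5% = 1.234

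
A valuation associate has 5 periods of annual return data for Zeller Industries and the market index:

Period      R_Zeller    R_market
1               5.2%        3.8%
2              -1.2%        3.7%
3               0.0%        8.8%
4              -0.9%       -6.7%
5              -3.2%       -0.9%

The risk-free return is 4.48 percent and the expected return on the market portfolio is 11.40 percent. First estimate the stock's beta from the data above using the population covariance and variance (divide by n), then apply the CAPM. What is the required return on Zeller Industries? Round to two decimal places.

Mean R_i = (5.2 − 1.2 + 0.0 − 0.9 − 3.2) / 5 = -0.0200%
Mean R_m = (3.8 + 3.7 + 8.8 − 6.7 − 0.9) / 5 = 1.7400%
Σ(R_i − R̄_i)(R_m − R̄_m) = 24.4040  ⇒  Cov = 24.4040 / 5 = 4.8808
Σ(R_m − R̄_m)² = 136.1320  ⇒  Var(R_m) = 136.1320 / 5 = 27.2264
β = Cov / Var(R_m) = 4.8808 / 27.2264 = 0.1793
MRP = 11.40% − 4.48% = 6.92%
E(R) = R_f + β × MRP = 4.48% + 0.1793 × 6.92% = 5.72%

5.72%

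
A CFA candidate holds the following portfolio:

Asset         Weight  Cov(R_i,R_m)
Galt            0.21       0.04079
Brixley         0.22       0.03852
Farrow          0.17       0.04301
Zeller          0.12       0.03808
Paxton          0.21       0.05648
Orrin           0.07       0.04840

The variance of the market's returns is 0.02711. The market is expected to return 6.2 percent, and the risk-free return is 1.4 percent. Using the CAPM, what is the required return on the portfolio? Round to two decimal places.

9.22%

β_Galt = 0.04079 / 0.02711 = 1.5046
β_Brixley = 0.03852 / 0.02711 = 1.4209
β_Farrow = 0.04301 / 0.02711 = 1.5865
β_Zeller = 0.03808 / 0.02711 = 1.4046
β_Paxton = 0.05648 / 0.02711 = 2.0834
β_Orrin = 0.04840 / 0.02711 = 1.7853
β_P = Σ w_i β_i = 0.21×1.5046 + 0.22×1.4209 + 0.17×1.5865 + 0.12×1.4046 + 0.21×2.0834 + 0.07×1.7853 = 1.6293
MRP = 6.2% − 1.4% = 4.80%
E(R_P) = R_f + β_P × MRP = 1.4% + 1.6293 × 4.8% = 9.22%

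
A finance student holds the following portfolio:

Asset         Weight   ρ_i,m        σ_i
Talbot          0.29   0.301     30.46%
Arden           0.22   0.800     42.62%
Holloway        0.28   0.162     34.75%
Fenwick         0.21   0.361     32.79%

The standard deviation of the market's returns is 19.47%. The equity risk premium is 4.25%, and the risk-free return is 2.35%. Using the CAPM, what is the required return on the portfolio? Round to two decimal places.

5.45%

β_Talbot = 0.301 × 30.46% / 19.47% = 0.4709
β_Arden = 0.800 × 42.62% / 19.47% = 1.7512
β_Holloway = 0.162 × 34.75% / 19.47% = 0.2891
β_Fenwick = 0.361 × 32.79% / 19.47% = 0.6080
β_P = Σ w_i β_i = 0.29×0.4709 + 0.22×1.7512 + 0.28×0.2891 + 0.21×0.6080 = 0.7305
E(R_P) = R_f + β_P × MRP = 2.35% + 0.7305 × 4.25% = 5.45%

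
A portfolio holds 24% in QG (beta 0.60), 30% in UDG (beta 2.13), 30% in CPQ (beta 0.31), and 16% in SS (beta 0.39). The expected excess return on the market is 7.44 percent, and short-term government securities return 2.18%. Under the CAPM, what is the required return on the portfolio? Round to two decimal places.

β_P = Σ w_i β_i = 0.24×0.60 + 0.30×2.13 + 0.30×0.31 + 0.16×0.39 = 0.9384
E(R_P) = R_f + β_P × MRP = 2.18% + 0.9384 × 7.44% = 9.16%

9.16%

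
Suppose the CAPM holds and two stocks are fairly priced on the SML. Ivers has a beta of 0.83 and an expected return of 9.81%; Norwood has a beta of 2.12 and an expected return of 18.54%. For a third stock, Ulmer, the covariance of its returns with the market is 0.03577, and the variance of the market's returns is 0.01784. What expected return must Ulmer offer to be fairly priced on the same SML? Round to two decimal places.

17.76%

MRP = (18.54% − 9.81%) / (2.12 − 0.83) = 6.7674%
R_f = 9.81% − 0.83 × 6.7674% = 4.1931%
β_Ulmer = Cov / Var(R_m) = 0.03577 / 0.01784 = 2.0050
E(R_Ulmer) = R_f + β × MRP = 4.1931% + 2.0050 × 6.7674% = 17.76%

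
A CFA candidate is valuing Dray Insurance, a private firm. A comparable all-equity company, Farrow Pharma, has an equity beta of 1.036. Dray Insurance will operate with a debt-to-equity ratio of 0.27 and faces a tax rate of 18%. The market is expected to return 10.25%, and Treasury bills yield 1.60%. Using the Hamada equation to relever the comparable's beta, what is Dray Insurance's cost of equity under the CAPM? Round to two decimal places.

12.55%

β_L = β_U × [1 + (1 − t)(D/E)] = 1.036 × [1 + (1 − 0.18) × 0.27]
    = 1.036 × [1 + 0.82 × 0.27] = 1.036 × 1.2214 = 1.2654
MRP = 10.25% − 1.60% = 8.65%
E(R) = R_f + β_L × MRP = 1.60% + 1.2654 × 8.65% = 12.55%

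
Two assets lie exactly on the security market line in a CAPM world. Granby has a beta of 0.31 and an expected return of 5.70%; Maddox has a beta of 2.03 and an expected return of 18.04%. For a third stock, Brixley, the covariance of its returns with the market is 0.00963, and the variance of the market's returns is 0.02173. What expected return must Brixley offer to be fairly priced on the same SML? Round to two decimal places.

6.66%

MRP = (18.04% − 5.70%) / (2.03 − 0.31) = 7.1744%
R_f = 5.70% − 0.31 × 7.1744% = 3.4759%
β_Brixley = Cov / Var(R_m) = 0.00963 / 0.02173 = 0.4432
E(R_Brixley) = R_f + β × MRP = 3.4759% + 0.4432 × 7.1744% = 6.66%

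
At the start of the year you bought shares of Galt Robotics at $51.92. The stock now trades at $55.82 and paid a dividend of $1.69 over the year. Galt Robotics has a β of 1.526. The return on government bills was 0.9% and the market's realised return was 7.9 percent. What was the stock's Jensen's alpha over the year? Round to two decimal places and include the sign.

-0.82%

Realised HPR = (P1 + D1 − P0) / P0 = (55.82 + 1.69 − 51.92) / 51.92 = 5.59 / 51.92 = 10.7666%
MRP = 7.9% − 0.9% = 7.00%
CAPM required = R_f + β·MRP = 0.9% + 1.526 × 7.0% = 11.5820%
α = realised − required = 10.7666% − 11.5820% = -0.82%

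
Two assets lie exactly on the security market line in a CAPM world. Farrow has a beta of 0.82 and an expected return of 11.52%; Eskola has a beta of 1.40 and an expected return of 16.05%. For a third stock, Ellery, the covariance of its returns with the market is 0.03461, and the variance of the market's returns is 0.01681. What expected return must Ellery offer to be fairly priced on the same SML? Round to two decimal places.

MRP = (16.05% − 11.52%) / (1.40 − 0.82) = 7.8103%
R_f = 11.52% − 0.82 × 7.8103% = 5.1156%
β_Ellery = Cov / Var(R_m) = 0.03461 / 0.01681 = 2.0589
E(R_Ellery) = R_f + β × MRP = 5.1156% + 2.0589 × 7.8103% = 21.20%

21.20%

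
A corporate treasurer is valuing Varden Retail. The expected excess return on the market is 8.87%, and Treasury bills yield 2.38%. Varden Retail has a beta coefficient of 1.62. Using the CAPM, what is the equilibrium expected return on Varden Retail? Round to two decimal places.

16.75%

E(R) = R_f + β × MRP = 2.38% + 1.62 × 8.87% = 16.75%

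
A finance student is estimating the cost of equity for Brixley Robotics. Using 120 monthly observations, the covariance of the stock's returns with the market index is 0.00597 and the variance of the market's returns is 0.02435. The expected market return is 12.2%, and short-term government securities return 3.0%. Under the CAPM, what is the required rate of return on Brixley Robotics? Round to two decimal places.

β = Cov(R_i, R_m) / Var(R_m) = 0.00597 / 0.02435 = 0.2452
MRP = 12.2% − 3.0% = 9.20%
E(R) = R_f + β × MRP = 3.0% + 0.2452 × 9.2% = 5.26%

5.26%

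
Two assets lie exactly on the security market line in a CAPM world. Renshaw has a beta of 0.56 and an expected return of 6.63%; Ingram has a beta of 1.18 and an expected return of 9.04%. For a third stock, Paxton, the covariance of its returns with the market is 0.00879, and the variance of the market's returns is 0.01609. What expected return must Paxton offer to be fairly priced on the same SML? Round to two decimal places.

MRP = (9.04% − 6.63%) / (1.18 − 0.56) = 3.8871%
R_f = 6.63% − 0.56 × 3.8871% = 4.4532%
β_Paxton = Cov / Var(R_m) = 0.00879 / 0.01609 = 0.5463
E(R_Paxton) = R_f + β × MRP = 4.4532% + 0.5463 × 3.8871% = 6.58%

6.58%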